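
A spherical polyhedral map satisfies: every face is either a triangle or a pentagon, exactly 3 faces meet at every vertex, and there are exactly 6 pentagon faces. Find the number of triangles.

Let x be the number of triangles; then F = 6 + x.
Edge–face incidences: 2E = 5·6 + 3·x = 30 + 3x.
Every vertex has degree 3, so 3V = 2E.
Euler: V − E + F = 2 ⇒ (2E)/3 − E + (6 + x) = 2.
Multiply by 6: 2·(2E) − 3·(2E) + 6·(6 + x) = 12, i.e. 36 + 6x − (30 + 3x) = 12.
Collecting terms: 3x + 6 = 12, so 3x = 6, so x = 2.
Then 2E = 30 + 3·2 = 36, so E = 18, V = 2E/3 = 12, F = 6 + 2 = 8.

2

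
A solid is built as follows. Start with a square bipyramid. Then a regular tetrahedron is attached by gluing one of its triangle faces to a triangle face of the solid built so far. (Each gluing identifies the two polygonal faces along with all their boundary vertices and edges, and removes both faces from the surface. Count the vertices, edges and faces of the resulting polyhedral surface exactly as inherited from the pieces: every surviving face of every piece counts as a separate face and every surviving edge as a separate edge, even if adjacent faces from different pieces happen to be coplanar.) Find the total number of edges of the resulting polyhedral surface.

A square bipyramid: V=6, E=12, F=8.
Attach a regular tetrahedron (V=4, E=6, F=4) along a 3-gon: merge 3 vertices and 3 edges, delete both glued faces → V=7, E=15, F=10.
Check: V − E + F = 7 − 15 + 10 = 2.

15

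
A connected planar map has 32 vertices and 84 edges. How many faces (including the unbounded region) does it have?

Euler's formula for a connected plane graph: V − E + F = 2, so F = 2 − 32 + 84 = 54.

54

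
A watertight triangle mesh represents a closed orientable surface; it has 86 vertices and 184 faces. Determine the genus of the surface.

4

Every face is a triangle, so 2E = 3·184 = 552, giving E = 276.
χ = V − E + F = 86 − 276 + 184 = -6.
For a closed orientable surface χ = 2 − 2g, so g = (2 − (-6))/2 = 4.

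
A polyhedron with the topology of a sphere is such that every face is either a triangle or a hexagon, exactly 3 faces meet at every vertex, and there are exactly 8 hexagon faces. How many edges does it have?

Let x be the number of triangles; then F = 8 + x.
Edge–face incidences: 2E = 6·8 + 3·x = 48 + 3x.
Every vertex has degree 3, so 3V = 2E.
Euler: V − E + F = 2 ⇒ (2E)/3 − E + (8 + x) = 2.
Multiply by 6: 2·(2E) − 3·(2E) + 6·(8 + x) = 12, i.e. 48 + 6x − (48 + 3x) = 12.
Collecting terms: 3x = 12, so x = 4.
Then 2E = 48 + 3·4 = 60, so E = 30, V = 2E/3 = 20, F = 8 + 4 = 12.

30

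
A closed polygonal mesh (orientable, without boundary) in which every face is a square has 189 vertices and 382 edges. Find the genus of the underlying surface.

2

Every face is a square and each edge borders two faces, so 4F = 2·382, giving F = 191.
χ = V − E + F = 189 − 382 + 191 = -2.
For a closed orientable surface χ = 2 − 2g, so g = (2 − (-2))/2 = 2.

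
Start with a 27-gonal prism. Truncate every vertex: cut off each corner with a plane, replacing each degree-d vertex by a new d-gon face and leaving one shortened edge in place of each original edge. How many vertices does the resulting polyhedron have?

162

The base solid has V = 54, E = 81, F = 29.
Truncation replaces each original edge-end by a new vertex, so V′ = 2E = 162.
Each original edge survives, and each old vertex of degree d contributes d new edges; summing degrees gives Σd = 2E, so E′ = E + 2E = 3E = 243.
Each original face survives and each original vertex becomes one new face: F′ = F + V = 83.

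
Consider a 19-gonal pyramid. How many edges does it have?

38

A pyramid on an n-gon base has one n-gon and n triangles: V = 19 + 1 = 20, E = 2·19 = 38, F = 19 + 1 = 20.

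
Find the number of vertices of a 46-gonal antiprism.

An antiprism on an n-gon has two n-gon caps and 2n triangles: V = 2·46 = 92, E = 4·46 = 184, F = 2·46 + 2 = 94.

92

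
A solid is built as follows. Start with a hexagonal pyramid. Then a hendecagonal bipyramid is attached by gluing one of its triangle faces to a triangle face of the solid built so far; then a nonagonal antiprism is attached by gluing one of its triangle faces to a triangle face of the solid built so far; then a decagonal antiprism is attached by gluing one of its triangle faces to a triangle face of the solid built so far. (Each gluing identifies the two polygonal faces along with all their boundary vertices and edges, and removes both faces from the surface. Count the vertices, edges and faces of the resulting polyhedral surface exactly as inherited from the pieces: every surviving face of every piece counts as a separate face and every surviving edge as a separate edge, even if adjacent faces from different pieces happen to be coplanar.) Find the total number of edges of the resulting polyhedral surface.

112

A hexagonal pyramid: V=7, E=12, F=7.
Attach a hendecagonal bipyramid (V=13, E=33, F=22) along a 3-gon: merge 3 vertices and 3 edges, delete both glued faces → V=17, E=42, F=27.
Attach a nonagonal antiprism (V=18, E=36, F=20) along a 3-gon: merge 3 vertices and 3 edges, delete both glued faces → V=32, E=75, F=45.
Attach a decagonal antiprism (V=20, E=40, F=22) along a 3-gon: merge 3 vertices and 3 edges, delete both glued faces → V=49, E=112, F=65.
Check: V − E + F = 49 − 112 + 65 = 2.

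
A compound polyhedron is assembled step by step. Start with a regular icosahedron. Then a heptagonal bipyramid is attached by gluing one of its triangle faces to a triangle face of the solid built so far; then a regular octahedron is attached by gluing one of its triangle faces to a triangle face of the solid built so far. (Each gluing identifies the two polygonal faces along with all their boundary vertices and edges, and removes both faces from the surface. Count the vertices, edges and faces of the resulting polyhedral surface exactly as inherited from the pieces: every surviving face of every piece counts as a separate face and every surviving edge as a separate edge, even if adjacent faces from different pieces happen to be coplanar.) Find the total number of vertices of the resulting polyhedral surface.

21

A regular icosahedron: V=12, E=30, F=20.
Attach a heptagonal bipyramid (V=9, E=21, F=14) along a 3-gon: merge 3 vertices and 3 edges, delete both glued faces → V=18, E=48, F=32.
Attach a regular octahedron (V=6, E=12, F=8) along a 3-gon: merge 3 vertices and 3 edges, delete both glued faces → V=21, E=57, F=38.
Check: V − E + F = 21 − 57 + 38 = 2.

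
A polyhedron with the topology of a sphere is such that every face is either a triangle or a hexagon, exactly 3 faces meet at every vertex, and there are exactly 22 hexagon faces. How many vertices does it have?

Let x be the number of triangles; then F = 22 + x.
Edge–face incidences: 2E = 6·22 + 3·x = 132 + 3x.
Every vertex has degree 3, so 3V = 2E.
Euler: V − E + F = 2 ⇒ (2E)/3 − E + (22 + x) = 2.
Multiply by 6: 2·(2E) − 3·(2E) + 6·(22 + x) = 12, i.e. 132 + 6x − (132 + 3x) = 12.
Collecting terms: 3x = 12, so x = 4.
Then 2E = 132 + 3·4 = 144, so E = 72, V = 2E/3 = 48, F = 22 + 4 = 26.

48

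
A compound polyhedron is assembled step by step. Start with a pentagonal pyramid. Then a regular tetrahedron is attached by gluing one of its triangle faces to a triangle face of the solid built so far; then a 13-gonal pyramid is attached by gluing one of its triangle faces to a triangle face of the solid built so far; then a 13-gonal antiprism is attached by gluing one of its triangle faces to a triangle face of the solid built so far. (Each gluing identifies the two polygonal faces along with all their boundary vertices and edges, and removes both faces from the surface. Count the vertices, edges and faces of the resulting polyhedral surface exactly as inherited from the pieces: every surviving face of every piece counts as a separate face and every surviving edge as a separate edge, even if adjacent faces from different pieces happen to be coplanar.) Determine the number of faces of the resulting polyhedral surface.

46

A pentagonal pyramid: V=6, E=10, F=6.
Attach a regular tetrahedron (V=4, E=6, F=4) along a 3-gon: merge 3 vertices and 3 edges, delete both glued faces → V=7, E=13, F=8.
Attach a 13-gonal pyramid (V=14, E=26, F=14) along a 3-gon: merge 3 vertices and 3 edges, delete both glued faces → V=18, E=36, F=20.
Attach a 13-gonal antiprism (V=26, E=52, F=28) along a 3-gon: merge 3 vertices and 3 edges, delete both glued faces → V=41, E=85, F=46.
Check: V − E + F = 41 − 85 + 46 = 2.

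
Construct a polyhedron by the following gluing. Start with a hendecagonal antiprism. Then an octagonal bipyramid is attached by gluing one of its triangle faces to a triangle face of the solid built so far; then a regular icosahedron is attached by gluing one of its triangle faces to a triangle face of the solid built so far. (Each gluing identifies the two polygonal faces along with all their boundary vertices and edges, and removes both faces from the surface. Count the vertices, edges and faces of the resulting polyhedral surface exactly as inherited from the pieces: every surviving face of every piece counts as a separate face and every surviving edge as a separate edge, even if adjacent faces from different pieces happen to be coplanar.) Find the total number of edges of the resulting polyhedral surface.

A hendecagonal antiprism: V=22, E=44, F=24.
Attach an octagonal bipyramid (V=10, E=24, F=16) along a 3-gon: merge 3 vertices and 3 edges, delete both glued faces → V=29, E=65, F=38.
Attach a regular icosahedron (V=12, E=30, F=20) along a 3-gon: merge 3 vertices and 3 edges, delete both glued faces → V=38, E=92, F=56.
Check: V − E + F = 38 − 92 + 56 = 2.

92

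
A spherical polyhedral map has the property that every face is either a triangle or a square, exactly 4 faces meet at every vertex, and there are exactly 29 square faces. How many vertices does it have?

Let x be the number of triangles; then F = 29 + x.
Edge–face incidences: 2E = 4·29 + 3·x = 116 + 3x.
Every vertex has degree 4, so 4V = 2E.
Euler: V − E + F = 2 ⇒ (2E)/4 − E + (29 + x) = 2.
Multiply by 8: 2·(2E) − 4·(2E) + 8·(29 + x) = 16, i.e. 232 + 8x − 2·(116 + 3x) = 16.
Collecting terms: 2x = 16, so x = 8.
Then 2E = 116 + 3·8 = 140, so E = 70, V = 2E/4 = 35, F = 29 + 8 = 37.

35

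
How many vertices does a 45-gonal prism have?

A prism on an n-gon has two n-gon bases and n rectangular sides: V = 2·45 = 90, E = 3·45 = 135, F = 45 + 2 = 47.

90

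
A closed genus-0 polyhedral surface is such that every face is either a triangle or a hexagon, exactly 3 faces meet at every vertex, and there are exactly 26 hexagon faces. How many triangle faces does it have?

Let x be the number of triangles; then F = 26 + x.
Edge–face incidences: 2E = 6·26 + 3·x = 156 + 3x.
Every vertex has degree 3, so 3V = 2E.
Euler: V − E + F = 2 ⇒ (2E)/3 − E + (26 + x) = 2.
Multiply by 6: 2·(2E) − 3·(2E) + 6·(26 + x) = 12, i.e. 156 + 6x − (156 + 3x) = 12.
Collecting terms: 3x = 12, so x = 4.
Then 2E = 156 + 3·4 = 168, so E = 84, V = 2E/3 = 56, F = 26 + 4 = 30.

4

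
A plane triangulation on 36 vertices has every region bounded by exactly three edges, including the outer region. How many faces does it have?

In a plane triangulation 3F = 2E and V − E + F = 2, so F = 2V − 4 = 2·36 − 4 = 68.

68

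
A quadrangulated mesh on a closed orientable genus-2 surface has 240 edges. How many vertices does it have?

118

χ = 2 − 2·2 = -2, and every face is a square so 4F = 2E.
F = 2E/4 = 120. Then V = -2 + E − F = -2 + 240 − 120 = 118.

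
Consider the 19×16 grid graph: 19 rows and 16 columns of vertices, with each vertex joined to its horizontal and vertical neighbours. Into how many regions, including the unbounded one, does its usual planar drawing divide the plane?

The grid has V = 19·16 = 304 vertices and E = 19·15 + 16·18 = 573 edges.
F = 2 − V + E = 2 − 304 + 573 = 271.

271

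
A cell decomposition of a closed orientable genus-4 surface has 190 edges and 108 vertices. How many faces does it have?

76

For a closed orientable surface of genus 4, χ = 2 − 2·4 = -6.
F = -6 − V + E = -6 − 108 + 190 = 76.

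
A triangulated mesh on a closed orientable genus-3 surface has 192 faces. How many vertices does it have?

92

χ = 2 − 2·3 = -4, and every face is a triangle so 3F = 2E.
E = 3·192/2 = 288. Then V = -4 + E − F = -4 + 288 − 192 = 92.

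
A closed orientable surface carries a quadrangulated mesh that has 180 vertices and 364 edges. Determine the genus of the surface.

2

Every face is a square and each edge borders two faces, so 4F = 2·364, giving F = 182.
χ = V − E + F = 180 − 364 + 182 = -2.
For a closed orientable surface χ = 2 − 2g, so g = (2 − (-2))/2 = 2.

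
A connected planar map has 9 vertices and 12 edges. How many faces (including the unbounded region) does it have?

5

Euler's formula for a connected plane graph: V − E + F = 2, so F = 2 − 9 + 12 = 5.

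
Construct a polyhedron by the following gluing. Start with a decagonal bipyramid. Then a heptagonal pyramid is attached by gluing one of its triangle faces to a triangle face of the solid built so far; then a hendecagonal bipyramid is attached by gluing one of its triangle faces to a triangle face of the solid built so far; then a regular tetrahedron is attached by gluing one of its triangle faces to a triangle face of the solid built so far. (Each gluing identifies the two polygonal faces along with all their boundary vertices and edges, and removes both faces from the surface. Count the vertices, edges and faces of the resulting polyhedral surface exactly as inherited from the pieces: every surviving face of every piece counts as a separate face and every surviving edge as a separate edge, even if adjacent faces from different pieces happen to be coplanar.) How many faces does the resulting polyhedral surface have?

48

A decagonal bipyramid: V=12, E=30, F=20.
Attach a heptagonal pyramid (V=8, E=14, F=8) along a 3-gon: merge 3 vertices and 3 edges, delete both glued faces → V=17, E=41, F=26.
Attach a hendecagonal bipyramid (V=13, E=33, F=22) along a 3-gon: merge 3 vertices and 3 edges, delete both glued faces → V=27, E=71, F=46.
Attach a regular tetrahedron (V=4, E=6, F=4) along a 3-gon: merge 3 vertices and 3 edges, delete both glued faces → V=28, E=74, F=48.
Check: V − E + F = 28 − 74 + 48 = 2.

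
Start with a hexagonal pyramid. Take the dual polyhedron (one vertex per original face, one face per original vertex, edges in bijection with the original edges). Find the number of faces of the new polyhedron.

The base solid has V = 7, E = 12, F = 7.
The dual swaps V and F and preserves E: V′ = F = 7, E′ = E = 12, F′ = V = 7.

7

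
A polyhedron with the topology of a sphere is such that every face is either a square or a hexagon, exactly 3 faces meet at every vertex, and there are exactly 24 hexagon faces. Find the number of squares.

6

Let x be the number of squares; then F = 24 + x.
Edge–face incidences: 2E = 6·24 + 4·x = 144 + 4x.
Every vertex has degree 3, so 3V = 2E.
Euler: V − E + F = 2 ⇒ (2E)/3 − E + (24 + x) = 2.
Multiply by 6: 2·(2E) − 3·(2E) + 6·(24 + x) = 12, i.e. 144 + 6x − (144 + 4x) = 12.
Collecting terms: 2x = 12, so x = 6.
Then 2E = 144 + 4·6 = 168, so E = 84, V = 2E/3 = 56, F = 24 + 6 = 30.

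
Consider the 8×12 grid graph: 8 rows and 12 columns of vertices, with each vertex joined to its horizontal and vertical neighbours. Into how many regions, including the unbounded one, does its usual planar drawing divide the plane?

The grid has V = 8·12 = 96 vertices and E = 8·11 + 12·7 = 172 edges.
F = 2 − V + E = 2 − 96 + 172 = 78.

78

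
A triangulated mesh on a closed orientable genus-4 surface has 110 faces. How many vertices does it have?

49

χ = 2 − 2·4 = -6, and every face is a triangle so 3F = 2E.
E = 3·110/2 = 165. Then V = -6 + E − F = -6 + 165 − 110 = 49.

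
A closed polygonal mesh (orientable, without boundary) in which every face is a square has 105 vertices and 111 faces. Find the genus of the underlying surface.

Every face is a square, so 2E = 4·111 = 444, giving E = 222.
χ = V − E + F = 105 − 222 + 111 = -6.
For a closed orientable surface χ = 2 − 2g, so g = (2 − (-6))/2 = 4.

4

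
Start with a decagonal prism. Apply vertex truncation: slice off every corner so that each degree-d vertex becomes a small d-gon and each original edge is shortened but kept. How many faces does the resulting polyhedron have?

32

The base solid has V = 20, E = 30, F = 12.
Truncation replaces each original edge-end by a new vertex, so V′ = 2E = 60.
Each original edge survives, and each old vertex of degree d contributes d new edges; summing degrees gives Σd = 2E, so E′ = E + 2E = 3E = 90.
Each original face survives and each original vertex becomes one new face: F′ = F + V = 32.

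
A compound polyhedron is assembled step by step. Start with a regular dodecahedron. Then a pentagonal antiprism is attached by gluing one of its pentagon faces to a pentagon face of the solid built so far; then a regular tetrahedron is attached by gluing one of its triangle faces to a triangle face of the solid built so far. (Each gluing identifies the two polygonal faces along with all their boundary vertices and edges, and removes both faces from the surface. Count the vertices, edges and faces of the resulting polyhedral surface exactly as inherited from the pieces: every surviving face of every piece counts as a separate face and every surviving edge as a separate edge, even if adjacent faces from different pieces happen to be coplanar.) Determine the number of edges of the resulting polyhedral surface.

48

A regular dodecahedron: V=20, E=30, F=12.
Attach a pentagonal antiprism (V=10, E=20, F=12) along a 5-gon: merge 5 vertices and 5 edges, delete both glued faces → V=25, E=45, F=22.
Attach a regular tetrahedron (V=4, E=6, F=4) along a 3-gon: merge 3 vertices and 3 edges, delete both glued faces → V=26, E=48, F=24.
Check: V − E + F = 26 − 48 + 24 = 2.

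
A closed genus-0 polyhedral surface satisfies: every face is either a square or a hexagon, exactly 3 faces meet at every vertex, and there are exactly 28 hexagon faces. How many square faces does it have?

Let x be the number of squares; then F = 28 + x.
Edge–face incidences: 2E = 6·28 + 4·x = 168 + 4x.
Every vertex has degree 3, so 3V = 2E.
Euler: V − E + F = 2 ⇒ (2E)/3 − E + (28 + x) = 2.
Multiply by 6: 2·(2E) − 3·(2E) + 6·(28 + x) = 12, i.e. 168 + 6x − (168 + 4x) = 12.
Collecting terms: 2x = 12, so x = 6.
Then 2E = 168 + 4·6 = 192, so E = 96, V = 2E/3 = 64, F = 28 + 6 = 34.

6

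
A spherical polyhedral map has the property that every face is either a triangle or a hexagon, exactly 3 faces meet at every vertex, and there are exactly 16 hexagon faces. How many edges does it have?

54

Let x be the number of triangles; then F = 16 + x.
Edge–face incidences: 2E = 6·16 + 3·x = 96 + 3x.
Every vertex has degree 3, so 3V = 2E.
Euler: V − E + F = 2 ⇒ (2E)/3 − E + (16 + x) = 2.
Multiply by 6: 2·(2E) − 3·(2E) + 6·(16 + x) = 12, i.e. 96 + 6x − (96 + 3x) = 12.
Collecting terms: 3x = 12, so x = 4.
Then 2E = 96 + 3·4 = 108, so E = 54, V = 2E/3 = 36, F = 16 + 4 = 20.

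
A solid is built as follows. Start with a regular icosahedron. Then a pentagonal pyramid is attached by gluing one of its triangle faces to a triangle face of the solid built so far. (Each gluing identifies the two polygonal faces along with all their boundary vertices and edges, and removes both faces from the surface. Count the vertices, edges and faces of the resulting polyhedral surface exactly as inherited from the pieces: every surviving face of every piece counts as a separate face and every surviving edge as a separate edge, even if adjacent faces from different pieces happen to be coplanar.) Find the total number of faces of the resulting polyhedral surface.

24

A regular icosahedron: V=12, E=30, F=20.
Attach a pentagonal pyramid (V=6, E=10, F=6) along a 3-gon: merge 3 vertices and 3 edges, delete both glued faces → V=15, E=37, F=24.
Check: V − E + F = 15 − 37 + 24 = 2.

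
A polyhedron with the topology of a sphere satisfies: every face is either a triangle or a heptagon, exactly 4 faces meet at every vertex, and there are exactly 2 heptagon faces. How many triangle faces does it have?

Let x be the number of triangles; then F = 2 + x.
Edge–face incidences: 2E = 7·2 + 3·x = 14 + 3x.
Every vertex has degree 4, so 4V = 2E.
Euler: V − E + F = 2 ⇒ (2E)/4 − E + (2 + x) = 2.
Multiply by 8: 2·(2E) − 4·(2E) + 8·(2 + x) = 16, i.e. 16 + 8x − 2·(14 + 3x) = 16.
Collecting terms: 2x − 12 = 16, so 2x = 28, so x = 14.
Then 2E = 14 + 3·14 = 56, so E = 28, V = 2E/4 = 14, F = 2 + 14 = 16.

14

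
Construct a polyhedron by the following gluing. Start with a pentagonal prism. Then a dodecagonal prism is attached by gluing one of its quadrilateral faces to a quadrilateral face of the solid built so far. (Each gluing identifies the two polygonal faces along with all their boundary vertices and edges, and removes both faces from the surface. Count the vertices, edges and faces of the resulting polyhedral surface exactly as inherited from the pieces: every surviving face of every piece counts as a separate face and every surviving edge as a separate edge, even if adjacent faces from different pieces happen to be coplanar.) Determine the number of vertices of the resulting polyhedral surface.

A pentagonal prism: V=10, E=15, F=7.
Attach a dodecagonal prism (V=24, E=36, F=14) along a 4-gon: merge 4 vertices and 4 edges, delete both glued faces → V=30, E=47, F=19.
Check: V − E + F = 30 − 47 + 19 = 2.

30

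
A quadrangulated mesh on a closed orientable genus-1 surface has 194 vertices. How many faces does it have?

χ = 2 − 2·1 = 0, and every face is a square so 4F = 2E.
V − E + F = 0 with E = 4F/2 gives 194 − (4/2 − 1)·F = 0, so F = 194 and E = 388.

194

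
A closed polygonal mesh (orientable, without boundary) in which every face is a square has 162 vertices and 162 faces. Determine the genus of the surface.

1

Every face is a square, so 2E = 4·162 = 648, giving E = 324.
χ = V − E + F = 162 − 324 + 162 = 0.
For a closed orientable surface χ = 2 − 2g, so g = (2 − (0))/2 = 1.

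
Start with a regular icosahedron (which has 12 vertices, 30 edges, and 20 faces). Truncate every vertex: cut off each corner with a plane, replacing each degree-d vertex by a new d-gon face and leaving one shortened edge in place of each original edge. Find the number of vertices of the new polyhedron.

60

Truncation replaces each original edge-end by a new vertex, so V′ = 2E = 60.
Each original edge survives, and each old vertex of degree d contributes d new edges; summing degrees gives Σd = 2E, so E′ = E + 2E = 3E = 90.
Each original face survives and each original vertex becomes one new face: F′ = F + V = 32.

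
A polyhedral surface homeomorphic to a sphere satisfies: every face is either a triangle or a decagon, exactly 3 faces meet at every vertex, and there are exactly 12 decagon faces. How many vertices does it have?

Let x be the number of triangles; then F = 12 + x.
Edge–face incidences: 2E = 10·12 + 3·x = 120 + 3x.
Every vertex has degree 3, so 3V = 2E.
Euler: V − E + F = 2 ⇒ (2E)/3 − E + (12 + x) = 2.
Multiply by 6: 2·(2E) − 3·(2E) + 6·(12 + x) = 12, i.e. 72 + 6x − (120 + 3x) = 12.
Collecting terms: 3x − 48 = 12, so 3x = 60, so x = 20.
Then 2E = 120 + 3·20 = 180, so E = 90, V = 2E/3 = 60, F = 12 + 20 = 32.

60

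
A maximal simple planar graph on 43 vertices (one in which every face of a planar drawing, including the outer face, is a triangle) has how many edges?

123

In a plane triangulation 3F = 2E and V − E + F = 2, so E = 3V − 6 = 3·43 − 6 = 123.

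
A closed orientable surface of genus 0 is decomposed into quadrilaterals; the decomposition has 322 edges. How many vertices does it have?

163

χ = 2 − 2·0 = 2, and every face is a square so 4F = 2E.
F = 2E/4 = 161. Then V = 2 + E − F = 2 + 322 − 161 = 163.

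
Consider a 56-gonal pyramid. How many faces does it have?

A pyramid on an n-gon base has one n-gon and n triangles: V = 56 + 1 = 57, E = 2·56 = 112, F = 56 + 1 = 57.

57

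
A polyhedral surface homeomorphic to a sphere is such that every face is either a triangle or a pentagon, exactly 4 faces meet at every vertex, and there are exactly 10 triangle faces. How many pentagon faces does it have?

2

Let x be the number of pentagons; then F = 10 + x.
Edge–face incidences: 2E = 3·10 + 5·x = 30 + 5x.
Every vertex has degree 4, so 4V = 2E.
Euler: V − E + F = 2 ⇒ (2E)/4 − E + (10 + x) = 2.
Multiply by 8: 2·(2E) − 4·(2E) + 8·(10 + x) = 16, i.e. 80 + 8x − 2·(30 + 5x) = 16.
Collecting terms: −2x + 20 = 16, so −2x = −4, so x = 2.
Then 2E = 30 + 5·2 = 40, so E = 20, V = 2E/4 = 10, F = 10 + 2 = 12.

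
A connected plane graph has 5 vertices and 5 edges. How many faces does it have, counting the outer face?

Euler's formula for a connected plane graph: V − E + F = 2, so F = 2 − 5 + 5 = 2.

2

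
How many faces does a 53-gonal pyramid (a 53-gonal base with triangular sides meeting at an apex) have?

A pyramid on an n-gon base has one n-gon and n triangles: V = 53 + 1 = 54, E = 2·53 = 106, F = 53 + 1 = 54.

54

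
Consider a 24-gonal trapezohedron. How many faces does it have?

48

The n-trapezohedron (dual of the n-antiprism) has V = 2·24 + 2 = 50, E = 4·24 = 96, F = 2·24 = 48.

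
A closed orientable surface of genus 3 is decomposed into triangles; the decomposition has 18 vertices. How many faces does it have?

44

χ = 2 − 2·3 = -4, and every face is a triangle so 3F = 2E.
V − E + F = -4 with E = 3F/2 gives 18 − (3/2 − 1)·F = -4, so F = 44 and E = 66.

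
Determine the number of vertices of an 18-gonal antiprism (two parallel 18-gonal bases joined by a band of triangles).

36

An antiprism on an n-gon has two n-gon caps and 2n triangles: V = 2·18 = 36, E = 4·18 = 72, F = 2·18 + 2 = 38.
Check: V − E + F = 36 − 72 + 38 = 2.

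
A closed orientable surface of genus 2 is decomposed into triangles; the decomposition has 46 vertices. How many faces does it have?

96

χ = 2 − 2·2 = -2, and every face is a triangle so 3F = 2E.
V − E + F = -2 with E = 3F/2 gives 46 − (3/2 − 1)·F = -2, so F = 96 and E = 144.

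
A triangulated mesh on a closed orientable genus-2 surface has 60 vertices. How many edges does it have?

186

χ = 2 − 2·2 = -2, and every face is a triangle so 3F = 2E.
V − E + F = -2 with E = 3F/2 gives 60 − (3/2 − 1)·F = -2, so F = 124 and E = 186.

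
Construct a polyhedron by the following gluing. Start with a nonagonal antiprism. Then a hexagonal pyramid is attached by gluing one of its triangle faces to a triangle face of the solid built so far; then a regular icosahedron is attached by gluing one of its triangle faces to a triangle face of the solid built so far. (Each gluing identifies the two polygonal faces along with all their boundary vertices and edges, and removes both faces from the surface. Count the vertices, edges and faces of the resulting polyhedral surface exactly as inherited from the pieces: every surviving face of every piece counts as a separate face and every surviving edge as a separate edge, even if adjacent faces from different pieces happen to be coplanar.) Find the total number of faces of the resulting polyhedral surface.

43

A nonagonal antiprism: V=18, E=36, F=20.
Attach a hexagonal pyramid (V=7, E=12, F=7) along a 3-gon: merge 3 vertices and 3 edges, delete both glued faces → V=22, E=45, F=25.
Attach a regular icosahedron (V=12, E=30, F=20) along a 3-gon: merge 3 vertices and 3 edges, delete both glued faces → V=31, E=72, F=43.
Check: V − E + F = 31 − 72 + 43 = 2.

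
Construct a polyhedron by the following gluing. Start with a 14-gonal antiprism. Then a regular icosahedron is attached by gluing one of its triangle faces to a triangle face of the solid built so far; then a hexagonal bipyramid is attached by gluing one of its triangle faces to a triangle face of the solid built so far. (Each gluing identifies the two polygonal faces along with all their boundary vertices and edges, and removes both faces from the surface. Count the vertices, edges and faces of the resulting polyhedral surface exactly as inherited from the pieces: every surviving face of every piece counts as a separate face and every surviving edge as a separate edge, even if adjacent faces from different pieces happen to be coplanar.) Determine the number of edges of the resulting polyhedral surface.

98

A 14-gonal antiprism: V=28, E=56, F=30.
Attach a regular icosahedron (V=12, E=30, F=20) along a 3-gon: merge 3 vertices and 3 edges, delete both glued faces → V=37, E=83, F=48.
Attach a hexagonal bipyramid (V=8, E=18, F=12) along a 3-gon: merge 3 vertices and 3 edges, delete both glued faces → V=42, E=98, F=58.
Check: V − E + F = 42 − 98 + 58 = 2.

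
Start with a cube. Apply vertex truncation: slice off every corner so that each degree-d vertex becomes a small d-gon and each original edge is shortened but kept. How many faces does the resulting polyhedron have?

14

The base solid has V = 8, E = 12, F = 6.
Truncation replaces each original edge-end by a new vertex, so V′ = 2E = 24.
Each original edge survives, and each old vertex of degree d contributes d new edges; summing degrees gives Σd = 2E, so E′ = E + 2E = 3E = 36.
Each original face survives and each original vertex becomes one new face: F′ = F + V = 14.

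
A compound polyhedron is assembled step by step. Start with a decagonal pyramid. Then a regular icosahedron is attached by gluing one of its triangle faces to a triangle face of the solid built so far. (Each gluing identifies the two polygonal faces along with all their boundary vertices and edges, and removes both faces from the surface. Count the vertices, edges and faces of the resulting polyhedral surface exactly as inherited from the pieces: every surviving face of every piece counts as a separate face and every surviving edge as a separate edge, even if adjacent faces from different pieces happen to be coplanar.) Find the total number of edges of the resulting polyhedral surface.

47

A decagonal pyramid: V=11, E=20, F=11.
Attach a regular icosahedron (V=12, E=30, F=20) along a 3-gon: merge 3 vertices and 3 edges, delete both glued faces → V=20, E=47, F=29.
Check: V − E + F = 20 − 47 + 29 = 2.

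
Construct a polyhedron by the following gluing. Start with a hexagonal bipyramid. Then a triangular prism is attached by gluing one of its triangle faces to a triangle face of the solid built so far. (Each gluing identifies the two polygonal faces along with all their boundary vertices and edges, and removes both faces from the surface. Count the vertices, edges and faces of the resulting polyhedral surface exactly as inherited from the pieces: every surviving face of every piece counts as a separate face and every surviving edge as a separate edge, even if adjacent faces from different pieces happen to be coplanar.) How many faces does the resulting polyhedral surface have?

15

A hexagonal bipyramid: V=8, E=18, F=12.
Attach a triangular prism (V=6, E=9, F=5) along a 3-gon: merge 3 vertices and 3 edges, delete both glued faces → V=11, E=24, F=15.
Check: V − E + F = 11 − 24 + 15 = 2.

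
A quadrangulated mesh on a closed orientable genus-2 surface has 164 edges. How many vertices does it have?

80

χ = 2 − 2·2 = -2, and every face is a square so 4F = 2E.
F = 2E/4 = 82. Then V = -2 + E − F = -2 + 164 − 82 = 80.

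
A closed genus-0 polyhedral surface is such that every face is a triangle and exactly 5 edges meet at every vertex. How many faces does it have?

20

Each face has 3 edges and each edge borders two faces, so 2E = 3F.
Each vertex has degree 5, so 5V = 2E and hence V = 3F/5.
Euler: V − E + F = 2 ⇒ (3F/5) − (3F/2) + F = 2.
Multiply by 10: (6 − 15 + 10)F = 20, i.e. 1F = 20.
So F = 20, E = 3·20/2 = 30, V = 3·20/5 = 12.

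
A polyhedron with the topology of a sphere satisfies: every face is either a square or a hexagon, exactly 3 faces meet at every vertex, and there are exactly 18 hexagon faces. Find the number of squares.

Let x be the number of squares; then F = 18 + x.
Edge–face incidences: 2E = 6·18 + 4·x = 108 + 4x.
Every vertex has degree 3, so 3V = 2E.
Euler: V − E + F = 2 ⇒ (2E)/3 − E + (18 + x) = 2.
Multiply by 6: 2·(2E) − 3·(2E) + 6·(18 + x) = 12, i.e. 108 + 6x − (108 + 4x) = 12.
Collecting terms: 2x = 12, so x = 6.
Then 2E = 108 + 4·6 = 132, so E = 66, V = 2E/3 = 44, F = 18 + 6 = 24.

6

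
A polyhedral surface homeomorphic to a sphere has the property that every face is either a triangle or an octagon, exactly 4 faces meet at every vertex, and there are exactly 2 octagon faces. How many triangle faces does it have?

Let x be the number of triangles; then F = 2 + x.
Edge–face incidences: 2E = 8·2 + 3·x = 16 + 3x.
Every vertex has degree 4, so 4V = 2E.
Euler: V − E + F = 2 ⇒ (2E)/4 − E + (2 + x) = 2.
Multiply by 8: 2·(2E) − 4·(2E) + 8·(2 + x) = 16, i.e. 16 + 8x − 2·(16 + 3x) = 16.
Collecting terms: 2x − 16 = 16, so 2x = 32, so x = 16.
Then 2E = 16 + 3·16 = 64, so E = 32, V = 2E/4 = 16, F = 2 + 16 = 18.

16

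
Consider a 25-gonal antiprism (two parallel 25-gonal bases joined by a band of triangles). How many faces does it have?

An antiprism on an n-gon has two n-gon caps and 2n triangles: V = 2·25 = 50, E = 4·25 = 100, F = 2·25 + 2 = 52.
Check: V − E + F = 50 − 100 + 52 = 2.

52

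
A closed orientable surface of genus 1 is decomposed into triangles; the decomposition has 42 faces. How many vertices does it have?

χ = 2 − 2·1 = 0, and every face is a triangle so 3F = 2E.
E = 3·42/2 = 63. Then V = 0 + E − F = 0 + 63 − 42 = 21.

21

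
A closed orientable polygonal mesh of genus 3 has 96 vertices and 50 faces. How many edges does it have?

150

For a closed orientable surface of genus 3, χ = 2 − 2·3 = -4.
E = V + F − (-4) = 96 + 50 − (-4) = 150.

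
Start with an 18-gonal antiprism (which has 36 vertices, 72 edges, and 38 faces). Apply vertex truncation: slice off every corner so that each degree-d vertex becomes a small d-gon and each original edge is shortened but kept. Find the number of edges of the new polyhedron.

Truncation replaces each original edge-end by a new vertex, so V′ = 2E = 144.
Each original edge survives, and each old vertex of degree d contributes d new edges; summing degrees gives Σd = 2E, so E′ = E + 2E = 3E = 216.
Each original face survives and each original vertex becomes one new face: F′ = F + V = 74.

216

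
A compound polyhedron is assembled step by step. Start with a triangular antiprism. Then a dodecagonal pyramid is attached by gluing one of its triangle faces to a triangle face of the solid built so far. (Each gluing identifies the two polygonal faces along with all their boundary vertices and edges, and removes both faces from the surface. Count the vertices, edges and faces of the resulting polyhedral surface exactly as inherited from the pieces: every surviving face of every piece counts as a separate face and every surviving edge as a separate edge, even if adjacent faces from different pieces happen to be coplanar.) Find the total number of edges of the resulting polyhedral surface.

33

A triangular antiprism: V=6, E=12, F=8.
Attach a dodecagonal pyramid (V=13, E=24, F=13) along a 3-gon: merge 3 vertices and 3 edges, delete both glued faces → V=16, E=33, F=19.
Check: V − E + F = 16 − 33 + 19 = 2.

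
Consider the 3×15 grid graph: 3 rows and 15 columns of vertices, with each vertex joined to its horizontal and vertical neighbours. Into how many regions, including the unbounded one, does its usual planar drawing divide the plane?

The grid has V = 3·15 = 45 vertices and E = 3·14 + 15·2 = 72 edges.
F = 2 − V + E = 2 − 45 + 72 = 29.

29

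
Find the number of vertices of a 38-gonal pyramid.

A pyramid on an n-gon base has one n-gon and n triangles: V = 38 + 1 = 39, E = 2·38 = 76, F = 38 + 1 = 39.

39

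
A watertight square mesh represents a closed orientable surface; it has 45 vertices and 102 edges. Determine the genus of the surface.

Every face is a square and each edge borders two faces, so 4F = 2·102, giving F = 51.
χ = V − E + F = 45 − 102 + 51 = -6.
For a closed orientable surface χ = 2 − 2g, so g = (2 − (-6))/2 = 4.

4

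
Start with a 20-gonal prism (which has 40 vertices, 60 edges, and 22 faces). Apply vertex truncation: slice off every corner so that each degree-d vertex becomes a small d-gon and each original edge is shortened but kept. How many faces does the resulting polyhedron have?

62

Truncation replaces each original edge-end by a new vertex, so V′ = 2E = 120.
Each original edge survives, and each old vertex of degree d contributes d new edges; summing degrees gives Σd = 2E, so E′ = E + 2E = 3E = 180.
Each original face survives and each original vertex becomes one new face: F′ = F + V = 62.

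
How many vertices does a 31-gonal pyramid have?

A pyramid on an n-gon base has one n-gon and n triangles: V = 31 + 1 = 32, E = 2·31 = 62, F = 31 + 1 = 32.

32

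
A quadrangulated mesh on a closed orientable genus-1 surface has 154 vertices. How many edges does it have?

χ = 2 − 2·1 = 0, and every face is a square so 4F = 2E.
V − E + F = 0 with E = 4F/2 gives 154 − (4/2 − 1)·F = 0, so F = 154 and E = 308.

308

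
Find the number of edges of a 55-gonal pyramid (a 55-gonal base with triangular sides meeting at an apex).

110

A pyramid on an n-gon base has one n-gon and n triangles: V = 55 + 1 = 56, E = 2·55 = 110, F = 55 + 1 = 56.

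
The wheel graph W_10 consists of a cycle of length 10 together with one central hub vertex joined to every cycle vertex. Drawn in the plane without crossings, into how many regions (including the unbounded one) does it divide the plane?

W_10 has V = 10 + 1 = 11 vertices and E = 2·10 = 20 edges.
By Euler's formula F = 2 − V + E = 2 − 11 + 20 = 11.

11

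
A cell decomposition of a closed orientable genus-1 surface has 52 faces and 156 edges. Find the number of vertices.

104

For a closed orientable surface of genus 1, χ = 2 − 2·1 = 0.
V = 0 + E − F = 0 + 156 − 52 = 104.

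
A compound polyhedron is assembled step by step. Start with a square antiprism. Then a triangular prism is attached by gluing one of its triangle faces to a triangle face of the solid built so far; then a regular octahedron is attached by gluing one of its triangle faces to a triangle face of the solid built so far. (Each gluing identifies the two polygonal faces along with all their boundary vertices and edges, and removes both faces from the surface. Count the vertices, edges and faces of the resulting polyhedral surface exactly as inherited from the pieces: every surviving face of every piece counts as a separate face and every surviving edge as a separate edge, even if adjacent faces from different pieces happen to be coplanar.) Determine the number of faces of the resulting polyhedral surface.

19

A square antiprism: V=8, E=16, F=10.
Attach a triangular prism (V=6, E=9, F=5) along a 3-gon: merge 3 vertices and 3 edges, delete both glued faces → V=11, E=22, F=13.
Attach a regular octahedron (V=6, E=12, F=8) along a 3-gon: merge 3 vertices and 3 edges, delete both glued faces → V=14, E=31, F=19.
Check: V − E + F = 14 − 31 + 19 = 2.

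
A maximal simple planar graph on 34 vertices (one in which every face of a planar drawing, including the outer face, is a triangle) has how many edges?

In a plane triangulation 3F = 2E and V − E + F = 2, so E = 3V − 6 = 3·34 − 6 = 96.

96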